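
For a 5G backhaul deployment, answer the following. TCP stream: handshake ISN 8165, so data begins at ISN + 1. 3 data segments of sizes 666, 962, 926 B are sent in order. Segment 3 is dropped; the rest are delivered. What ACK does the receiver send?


SYN uses sequence number 8165; first data byte = ISN + 1 = 8166.
Segment 1: SEQ = 8166, len = 666 B, covers [8166, 8831]
Segment 2: SEQ = 8832, len = 962 B, covers [8832, 9793]
Segment 3: SEQ = 9794, len = 926 B, covers [9794, 10719] [LOST]
In-order data received: bytes [8166, 9793] (segments 1..2).
Segment 3 missing -> gap begins at byte 9794.
Cumulative ACK = next expected in-order byte = 8166 + 666 + 962 = 9794

9794


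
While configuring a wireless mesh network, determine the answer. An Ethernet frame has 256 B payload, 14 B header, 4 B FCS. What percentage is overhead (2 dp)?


Given: payload = 256 B, header = 14 B, trailer = 4 B
Overhead bytes = header + trailer = 14 + 4 = 18
Total frame = payload + overhead = 256 + 18 = 274
Overhead % = 18 / 274 * 100 = 6.5693% -> 6.57% (2 dp)

6.57


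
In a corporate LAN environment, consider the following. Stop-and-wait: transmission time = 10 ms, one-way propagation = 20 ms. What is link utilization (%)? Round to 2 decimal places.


Given: Ttrans = 10 ms, Tprop = 20 ms
RTT = 2 * Tprop = 2 * 20 = 40 ms
U = Ttrans / (Ttrans + RTT)
U = 10 / (10 + 40)
U = 10 / 50 = 0.2
U% = 20.00%

20.00


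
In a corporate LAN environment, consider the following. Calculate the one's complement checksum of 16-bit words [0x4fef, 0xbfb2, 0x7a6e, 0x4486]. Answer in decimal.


Given words: [0x4fef, 0xbfb2, 0x7a6e, 0x4486]
Step 1: Sum all words
Raw sum = 20463 + 49074 + 31342 + 17542 = 118421
Step 2: Fold carry: (52885 + 1) = 52886
One's complement = ~52886 & 0xFFFF = 12649

12649


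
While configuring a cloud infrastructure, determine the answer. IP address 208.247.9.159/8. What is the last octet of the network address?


Given: IP = 208.247.9.159, prefix = /8
Subnet mask = 255.0.0.0
Last octet of IP: 159
Last octet of mask: 0
Network last octet = 159 AND 0 = 0

0


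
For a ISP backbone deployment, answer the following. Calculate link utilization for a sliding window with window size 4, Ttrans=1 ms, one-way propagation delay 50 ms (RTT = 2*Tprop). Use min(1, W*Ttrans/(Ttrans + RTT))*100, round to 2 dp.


Given: W = 4, Ttrans = 1 ms, RTT = 100 ms (= 2 * Tprop, Tprop = 50 ms)
Cycle time = Ttrans + RTT = 1 + 100 = 101 ms (first packet sent until its ACK returns)
W * Ttrans = 4 * 1 = 4 ms of sending per cycle
W * Ttrans / (Ttrans + RTT) = 4 / 101 = 0.039604
U = min(1, 0.039604) = 0.039604
U% = 3.96%

3.96


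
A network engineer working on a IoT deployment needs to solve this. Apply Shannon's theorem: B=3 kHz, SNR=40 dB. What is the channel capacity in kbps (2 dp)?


Given: B = 3 kHz, SNR = 40 dB
SNR linear = 10^(40/10) = 10000
1 + SNR = 10001
log2(10001) = 13.2878566418
C = 3 * 1000 * 13.2878566418 = 39863.5699 bps
C = 39.863570 kbps -> 39.86 kbps (2 dp)

39.86


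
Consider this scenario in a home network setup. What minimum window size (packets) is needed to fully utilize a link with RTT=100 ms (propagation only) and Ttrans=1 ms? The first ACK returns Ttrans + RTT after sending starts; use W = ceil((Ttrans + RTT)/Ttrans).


Given: Ttrans = 1 ms, RTT = 100 ms (= 2 * Tprop, Tprop = 50 ms)
Time until first ACK returns = Ttrans + RTT = 1 + 100 = 101 ms
Need W * Ttrans >= Ttrans + RTT  ->  W >= (Ttrans + RTT) / Ttrans
(Ttrans + RTT) / Ttrans = 101 / 1 = 101
W_min = ceil(101) = 101

101


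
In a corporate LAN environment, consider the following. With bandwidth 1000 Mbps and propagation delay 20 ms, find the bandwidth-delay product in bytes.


Given: bandwidth = 1000 Mbps, delay = 20 ms
BDP in bits = 1000 * 10^6 * 20 / 1000
BDP in bits = 20000000
BDP in bytes = 20000000 / 8 = 2500000

2500000


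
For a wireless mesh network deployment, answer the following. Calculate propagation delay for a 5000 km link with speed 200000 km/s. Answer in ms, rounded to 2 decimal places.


Given: distance = 5000 km, speed = 200000 km/s
Delay = distance / speed = 5000 / 200000 seconds
Delay in ms = 5000 * 1000 / 200000
Delay = 25.0000 ms
Rounded to 2 dp = 25.00 ms

25.00


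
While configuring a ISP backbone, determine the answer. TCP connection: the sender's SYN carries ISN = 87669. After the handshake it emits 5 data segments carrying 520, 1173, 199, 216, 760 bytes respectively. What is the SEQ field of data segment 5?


The SYN occupies sequence number ISN = 87669, so the first data byte is ISN + 1 = 87670.
SEQ of data segment i = (ISN + 1) + sum of payload sizes of segments 1..i-1.
Segment 1: SEQ = 87670, payload = 520 bytes
Segment 2: SEQ = 88190, payload = 1173 bytes
Segment 3: SEQ = 89363, payload = 199 bytes
Segment 4: SEQ = 89562, payload = 216 bytes
Segment 5: SEQ = 89778, payload = 760 bytes
SEQ of segment 5 = 87670 + 520 + 1173 + 199 + 216 = 89778

89778


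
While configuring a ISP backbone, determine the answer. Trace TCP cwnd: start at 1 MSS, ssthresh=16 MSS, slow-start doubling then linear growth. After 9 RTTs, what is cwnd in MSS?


RTT 0: cwnd = 1 MSS (initial)
RTT 1: cwnd = 2 MSS (slow start, doubled)
RTT 2: cwnd = 4 MSS (slow start, doubled)
RTT 3: cwnd = 8 MSS (slow start, doubled)
RTT 4: cwnd = 16 MSS (slow start, doubled)
RTT 5: cwnd = 17 MSS (congestion avoidance, +1)
RTT 6: cwnd = 18 MSS (congestion avoidance, +1)
RTT 7: cwnd = 19 MSS (congestion avoidance, +1)
RTT 8: cwnd = 20 MSS (congestion avoidance, +1)
RTT 9: cwnd = 21 MSS (congestion avoidance, +1)

21


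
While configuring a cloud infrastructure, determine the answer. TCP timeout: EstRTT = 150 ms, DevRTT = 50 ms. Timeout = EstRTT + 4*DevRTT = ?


Given: EstRTT = 150 ms, DevRTT = 50 ms
Timeout = EstRTT + 4 * DevRTT
4 * DevRTT = 4 * 50 = 200
Timeout = 150 + 200 = 350 ms

350


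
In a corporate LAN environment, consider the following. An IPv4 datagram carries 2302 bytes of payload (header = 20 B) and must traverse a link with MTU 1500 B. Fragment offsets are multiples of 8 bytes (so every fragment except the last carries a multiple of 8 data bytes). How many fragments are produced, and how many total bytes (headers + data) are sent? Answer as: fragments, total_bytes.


Max data per non-final fragment = floor((MTU - header)/8)*8 = floor((1500 - 20)/8)*8 = floor(1480/8)*8 = 1480 B
Final fragment needs no 8-byte alignment: it can carry up to MTU - header = 1480 B
Non-final fragments needed = ceil((payload - 1480) / 1480) = ceil(822/1480) = ceil(0.5554) = 1
Number of fragments = 1 + 1 = 2
Fragment sizes (data): 1 * 1480 B + 822 B (last, 822 <= 1480 OK)
Total bytes sent = payload + n_frags * header = 2302 + 2*20 = 2302 + 40 = 2342 B

2, 2342


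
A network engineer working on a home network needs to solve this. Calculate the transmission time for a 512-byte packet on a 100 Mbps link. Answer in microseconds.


Given: packet = 512 bytes, bandwidth = 100 Mbps
Packet in bits = 512 * 8 = 4096 bits
Bandwidth = 100 * 10^6 = 100000000 bps
Time = 4096 / 100000000 seconds
Time in us = 4096 * 10^6 / 100000000 = 40.96

40.96


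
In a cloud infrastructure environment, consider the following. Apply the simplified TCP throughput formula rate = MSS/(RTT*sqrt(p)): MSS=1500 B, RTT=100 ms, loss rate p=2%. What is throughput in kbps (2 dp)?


Given: MSS = 1500 bytes, RTT = 100 ms, loss = 2%
RTT in seconds = 100 / 1000 = 0.1
Loss rate = 2% = 0.02
sqrt(loss) = sqrt(0.02) = 0.141421356237
Throughput (bytes/s) = 1500 / (0.1 * 0.141421356237) = 106066.0172
Throughput (kbps) = 106066.0172 * 8 / 1000 = 848.528137 -> 848.53 kbps (2 dp)

848.53


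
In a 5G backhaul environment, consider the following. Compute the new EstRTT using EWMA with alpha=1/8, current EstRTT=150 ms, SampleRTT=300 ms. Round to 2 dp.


Given: EstRTT = 150 ms, SampleRTT = 300 ms, alpha = 1/8
New EstRTT = (1 - alpha) * EstRTT + alpha * SampleRTT
(7/8) * 150 = 131.25
(1/8) * 300 = 37.5
New EstRTT = 131.25 + 37.5 = 168.75 ms -> 168.75 ms (2 dp)

168.75


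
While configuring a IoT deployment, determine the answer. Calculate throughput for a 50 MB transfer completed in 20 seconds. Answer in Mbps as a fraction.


Given: file = 50 MB, time = 20 s
File in Mb = 50 * 8 = 400 Mb
Throughput = 400 / 20 Mbps
Throughput = 20 Mbps

20


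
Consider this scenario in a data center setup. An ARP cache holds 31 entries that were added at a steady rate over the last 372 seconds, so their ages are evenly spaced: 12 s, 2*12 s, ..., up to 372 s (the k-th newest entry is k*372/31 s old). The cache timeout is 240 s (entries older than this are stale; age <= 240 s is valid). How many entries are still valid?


Ages are k * 372/31 s for k = 1..31 (spacing = 12.0000 s).
Entry k is valid iff k * 372/31 <= 240 iff k <= 31 * 240 / 372 = 20.0000
n_valid = floor(20.0000) = 20
(n_stale = 31 - 20 = 11)

20


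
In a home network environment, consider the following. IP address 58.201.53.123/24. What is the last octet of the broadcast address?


Given: IP = 58.201.53.123, prefix = /24
Host bits = 32 - 24 = 8
Network last octet = 123 AND mask = 0
Host part size = 2^8 - 1 = 255
Broadcast last octet = 0 OR 255 = 255

255


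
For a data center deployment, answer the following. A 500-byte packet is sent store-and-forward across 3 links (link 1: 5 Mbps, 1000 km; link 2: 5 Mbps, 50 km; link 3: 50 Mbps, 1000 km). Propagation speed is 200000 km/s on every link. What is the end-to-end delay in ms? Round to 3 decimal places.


Packet = 500 bytes = 4000 bits. Store-and-forward: sum (t_trans + t_prop) per link.
Link 1: t_trans = 4000/(5*10^6) s = 0.8000 ms; t_prop = 1000/200000 s = 5.0000 ms; subtotal = 5.8000 ms
Link 2: t_trans = 4000/(5*10^6) s = 0.8000 ms; t_prop = 50/200000 s = 0.2500 ms; subtotal = 1.0500 ms
Link 3: t_trans = 4000/(50*10^6) s = 0.0800 ms; t_prop = 1000/200000 s = 5.0000 ms; subtotal = 5.0800 ms
End-to-end = 5.8000 + 1.0500 + 5.0800 = 11.9300 ms -> 11.930 ms (3 dp)

11.930


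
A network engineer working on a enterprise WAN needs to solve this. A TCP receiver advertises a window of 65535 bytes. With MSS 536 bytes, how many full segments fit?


Given: RWND = 65535 bytes, MSS = 536 bytes
Full segments = floor(RWND / MSS)
Full segments = floor(65535 / 536)
Full segments = floor(122.2668) = 122

122


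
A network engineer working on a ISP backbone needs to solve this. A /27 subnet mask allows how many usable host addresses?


Given: subnet mask /27
Host bits = 32 - 27 = 5
Total addresses = 2^5 = 32
Usable hosts = 32 - 2 (network + broadcast) = 30

30


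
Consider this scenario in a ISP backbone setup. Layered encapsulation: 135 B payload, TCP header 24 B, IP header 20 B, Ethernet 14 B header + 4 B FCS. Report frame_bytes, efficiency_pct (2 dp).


TCP segment = 135 + 24 = 159 B
IP packet = 159 + 20 = 179 B
Ethernet frame = 179 + 14 + 4 = 197 B
Efficiency = app / frame = 135 / 197 = 0.685279 = 68.5279% -> 68.53% (2 dp)

197, 68.53


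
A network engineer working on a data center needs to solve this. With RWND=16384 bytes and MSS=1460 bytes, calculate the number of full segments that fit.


Given: RWND = 16384 bytes, MSS = 1460 bytes
Full segments = floor(RWND / MSS)
Full segments = floor(16384 / 1460)
Full segments = floor(11.2219) = 11

11


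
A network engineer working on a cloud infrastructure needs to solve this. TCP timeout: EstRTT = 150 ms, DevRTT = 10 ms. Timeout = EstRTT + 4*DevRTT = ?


Given: EstRTT = 150 ms, DevRTT = 10 ms
Timeout = EstRTT + 4 * DevRTT
4 * DevRTT = 4 * 10 = 40
Timeout = 150 + 40 = 190 ms

190


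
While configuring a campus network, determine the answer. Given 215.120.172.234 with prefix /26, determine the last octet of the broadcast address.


Given: IP = 215.120.172.234, prefix = /26
Host bits = 32 - 26 = 6
Network last octet = 234 AND mask = 192
Host part size = 2^6 - 1 = 63
Broadcast last octet = 192 OR 63 = 255

255


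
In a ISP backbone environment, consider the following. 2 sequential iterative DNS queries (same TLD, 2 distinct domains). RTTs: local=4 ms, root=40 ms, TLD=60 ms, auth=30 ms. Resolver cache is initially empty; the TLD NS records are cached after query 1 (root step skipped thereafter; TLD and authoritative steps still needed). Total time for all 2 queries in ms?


Lookup 1 (cold cache): local + root + TLD + auth = 4 + 40 + 60 + 30 = 134 ms
Lookups 2..2 (TLD NS cached -> skip root; new domain -> still ask TLD and auth): local + TLD + auth = 4 + 60 + 30 = 94 ms each
Remaining 1 lookups: 1 * 94 = 94 ms
Total = 134 + 94 = 228 ms

228


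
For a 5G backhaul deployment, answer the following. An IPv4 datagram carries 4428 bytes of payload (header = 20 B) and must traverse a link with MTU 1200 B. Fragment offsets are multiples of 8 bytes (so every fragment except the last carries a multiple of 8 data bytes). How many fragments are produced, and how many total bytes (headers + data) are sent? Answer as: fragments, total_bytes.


Max data per non-final fragment = floor((MTU - header)/8)*8 = floor((1200 - 20)/8)*8 = floor(1180/8)*8 = 1176 B
Final fragment needs no 8-byte alignment: it can carry up to MTU - header = 1180 B
Non-final fragments needed = ceil((payload - 1180) / 1176) = ceil(3248/1176) = ceil(2.7619) = 3
Number of fragments = 3 + 1 = 4
Fragment sizes (data): 3 * 1176 B + 900 B (last, 900 <= 1180 OK)
Total bytes sent = payload + n_frags * header = 4428 + 4*20 = 4428 + 80 = 4508 B

4, 4508


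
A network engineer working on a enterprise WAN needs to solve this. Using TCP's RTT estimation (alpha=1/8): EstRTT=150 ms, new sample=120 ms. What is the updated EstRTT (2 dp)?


Given: EstRTT = 150 ms, SampleRTT = 120 ms, alpha = 1/8
New EstRTT = (1 - alpha) * EstRTT + alpha * SampleRTT
(7/8) * 150 = 131.25
(1/8) * 120 = 15
New EstRTT = 131.25 + 15 = 146.25 ms -> 146.25 ms (2 dp)

146.25


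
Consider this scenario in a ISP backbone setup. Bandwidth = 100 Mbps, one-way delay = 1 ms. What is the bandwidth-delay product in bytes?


Given: bandwidth = 100 Mbps, delay = 1 ms
BDP in bits = 100 * 10^6 * 1 / 1000
BDP in bits = 100000
BDP in bytes = 100000 / 8 = 12500

12500


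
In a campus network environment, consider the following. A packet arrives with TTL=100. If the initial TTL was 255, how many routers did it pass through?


Given: initial TTL = 255, received TTL = 100
Hops = initial TTL - received TTL
Hops = 255 - 100 = 155

155


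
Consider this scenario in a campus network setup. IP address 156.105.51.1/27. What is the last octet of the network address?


Given: IP = 156.105.51.1, prefix = /27
Subnet mask = 255.255.255.224
Last octet of IP: 1
Last octet of mask: 224
Network last octet = 1 AND 224 = 0

0


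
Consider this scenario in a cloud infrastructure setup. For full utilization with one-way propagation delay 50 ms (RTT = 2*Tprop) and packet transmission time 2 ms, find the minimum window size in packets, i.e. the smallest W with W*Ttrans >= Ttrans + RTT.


Given: Ttrans = 2 ms, RTT = 100 ms (= 2 * Tprop, Tprop = 50 ms)
Time until first ACK returns = Ttrans + RTT = 2 + 100 = 102 ms
Need W * Ttrans >= Ttrans + RTT  ->  W >= (Ttrans + RTT) / Ttrans
(Ttrans + RTT) / Ttrans = 102 / 2 = 51
W_min = ceil(51) = 51

51


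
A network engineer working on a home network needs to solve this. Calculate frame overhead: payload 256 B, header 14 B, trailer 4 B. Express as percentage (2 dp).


Given: payload = 256 B, header = 14 B, trailer = 4 B
Overhead bytes = header + trailer = 14 + 4 = 18
Total frame = payload + overhead = 256 + 18 = 274
Overhead % = 18 / 274 * 100 = 6.5693% -> 6.57% (2 dp)

6.57


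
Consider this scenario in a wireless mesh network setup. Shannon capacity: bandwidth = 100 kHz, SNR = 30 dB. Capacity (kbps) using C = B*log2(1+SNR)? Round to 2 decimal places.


Given: B = 100 kHz, SNR = 30 dB
SNR linear = 10^(30/10) = 1000
1 + SNR = 1001
log2(1001) = 9.9672262588
C = 100 * 1000 * 9.9672262588 = 996722.6259 bps
C = 996.722626 kbps -> 996.72 kbps (2 dp)

996.72


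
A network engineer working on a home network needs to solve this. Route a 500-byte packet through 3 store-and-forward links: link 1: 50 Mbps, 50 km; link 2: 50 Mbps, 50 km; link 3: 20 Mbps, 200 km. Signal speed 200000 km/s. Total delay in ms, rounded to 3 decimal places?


Packet = 500 bytes = 4000 bits. Store-and-forward: sum (t_trans + t_prop) per link.
Link 1: t_trans = 4000/(50*10^6) s = 0.0800 ms; t_prop = 50/200000 s = 0.2500 ms; subtotal = 0.3300 ms
Link 2: t_trans = 4000/(50*10^6) s = 0.0800 ms; t_prop = 50/200000 s = 0.2500 ms; subtotal = 0.3300 ms
Link 3: t_trans = 4000/(20*10^6) s = 0.2000 ms; t_prop = 200/200000 s = 1.0000 ms; subtotal = 1.2000 ms
End-to-end = 0.3300 + 0.3300 + 1.2000 = 1.8600 ms -> 1.860 ms (3 dp)

1.860


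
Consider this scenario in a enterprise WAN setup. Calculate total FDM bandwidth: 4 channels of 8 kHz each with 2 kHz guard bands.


Given: 4 channels, 8 kHz each, guard = 2 kHz
Channel bandwidth = 4 * 8 = 32 kHz
Guard bands = 3 gaps * 2 kHz = 6 kHz
Total = 32 + 6 = 38 kHz

38


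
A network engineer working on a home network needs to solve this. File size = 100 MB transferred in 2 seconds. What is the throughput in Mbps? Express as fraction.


Given: file = 100 MB, time = 2 s
File in Mb = 100 * 8 = 800 Mb
Throughput = 800 / 2 Mbps
Throughput = 400 Mbps

400


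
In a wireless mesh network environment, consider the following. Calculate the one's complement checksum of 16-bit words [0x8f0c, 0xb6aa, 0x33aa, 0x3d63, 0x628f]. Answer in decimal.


Given words: [0x8f0c, 0xb6aa, 0x33aa, 0x3d63, 0x628f]
Step 1: Sum all words
Raw sum = 36620 + 46762 + 13226 + 15715 + 25231 = 137554
Step 2: Fold carry: (6482 + 2) = 6484
One's complement = ~6484 & 0xFFFF = 59051

59051


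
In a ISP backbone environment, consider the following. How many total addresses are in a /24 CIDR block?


Given: CIDR prefix /24
Host bits = 32 - 24 = 8
Total addresses = 2^8 = 256

256


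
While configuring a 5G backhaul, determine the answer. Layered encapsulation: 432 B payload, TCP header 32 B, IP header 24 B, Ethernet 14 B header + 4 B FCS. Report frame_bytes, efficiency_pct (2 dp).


TCP segment = 432 + 32 = 464 B
IP packet = 464 + 24 = 488 B
Ethernet frame = 488 + 14 + 4 = 506 B
Efficiency = app / frame = 432 / 506 = 0.853755 = 85.3755% -> 85.38% (2 dp)

506, 85.38


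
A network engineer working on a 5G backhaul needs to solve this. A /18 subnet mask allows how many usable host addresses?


Given: subnet mask /18
Host bits = 32 - 18 = 14
Total addresses = 2^14 = 16384
Usable hosts = 16384 - 2 (network + broadcast) = 16382

16382


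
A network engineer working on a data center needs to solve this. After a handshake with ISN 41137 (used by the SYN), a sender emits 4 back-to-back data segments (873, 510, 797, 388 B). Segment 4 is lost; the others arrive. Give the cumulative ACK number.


SYN uses sequence number 41137; first data byte = ISN + 1 = 41138.
Segment 1: SEQ = 41138, len = 873 B, covers [41138, 42010]
Segment 2: SEQ = 42011, len = 510 B, covers [42011, 42520]
Segment 3: SEQ = 42521, len = 797 B, covers [42521, 43317]
Segment 4: SEQ = 43318, len = 388 B, covers [43318, 43705] [LOST]
In-order data received: bytes [41138, 43317] (segments 1..3).
Segment 4 missing -> gap begins at byte 43318.
Cumulative ACK = next expected in-order byte = 41138 + 873 + 510 + 797 = 43318

43318


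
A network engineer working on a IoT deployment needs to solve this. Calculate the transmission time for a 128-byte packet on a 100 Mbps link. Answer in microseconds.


Given: packet = 128 bytes, bandwidth = 100 Mbps
Packet in bits = 128 * 8 = 1024 bits
Bandwidth = 100 * 10^6 = 100000000 bps
Time = 1024 / 100000000 seconds
Time in us = 1024 * 10^6 / 100000000 = 10.24

10.24


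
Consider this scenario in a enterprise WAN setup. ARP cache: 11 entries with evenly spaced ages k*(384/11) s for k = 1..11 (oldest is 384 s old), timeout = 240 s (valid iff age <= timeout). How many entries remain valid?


Ages are k * 384/11 s for k = 1..11 (spacing = 34.9091 s).
Entry k is valid iff k * 384/11 <= 240 iff k <= 11 * 240 / 384 = 6.8750
n_valid = floor(6.8750) = 6
(n_stale = 11 - 6 = 5)

6


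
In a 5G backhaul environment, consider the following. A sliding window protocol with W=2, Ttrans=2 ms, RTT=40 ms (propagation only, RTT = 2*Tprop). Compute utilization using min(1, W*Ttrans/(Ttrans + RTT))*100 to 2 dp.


Given: W = 2, Ttrans = 2 ms, RTT = 40 ms (= 2 * Tprop, Tprop = 20 ms)
Cycle time = Ttrans + RTT = 2 + 40 = 42 ms (first packet sent until its ACK returns)
W * Ttrans = 2 * 2 = 4 ms of sending per cycle
W * Ttrans / (Ttrans + RTT) = 4 / 42 = 0.095238
U = min(1, 0.095238) = 0.095238
U% = 9.52%

9.52


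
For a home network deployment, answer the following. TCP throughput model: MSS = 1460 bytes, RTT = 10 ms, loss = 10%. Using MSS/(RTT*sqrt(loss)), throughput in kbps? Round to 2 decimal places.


Given: MSS = 1460 bytes, RTT = 10 ms, loss = 10%
RTT in seconds = 10 / 1000 = 0.01
Loss rate = 10% = 0.1
sqrt(loss) = sqrt(0.1) = 0.316227766017
Throughput (bytes/s) = 1460 / (0.01 * 0.316227766017) = 461692.5384
Throughput (kbps) = 461692.5384 * 8 / 1000 = 3693.540307 -> 3693.54 kbps (2 dp)

3693.54


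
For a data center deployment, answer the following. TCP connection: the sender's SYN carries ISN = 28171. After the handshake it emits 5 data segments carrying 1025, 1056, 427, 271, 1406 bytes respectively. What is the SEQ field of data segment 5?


The SYN occupies sequence number ISN = 28171, so the first data byte is ISN + 1 = 28172.
SEQ of data segment i = (ISN + 1) + sum of payload sizes of segments 1..i-1.
Segment 1: SEQ = 28172, payload = 1025 bytes
Segment 2: SEQ = 29197, payload = 1056 bytes
Segment 3: SEQ = 30253, payload = 427 bytes
Segment 4: SEQ = 30680, payload = 271 bytes
Segment 5: SEQ = 30951, payload = 1406 bytes
SEQ of segment 5 = 28172 + 1025 + 1056 + 427 + 271 = 30951

30951


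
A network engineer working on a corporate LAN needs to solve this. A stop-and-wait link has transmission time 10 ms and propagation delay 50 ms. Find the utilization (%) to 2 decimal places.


Given: Ttrans = 10 ms, Tprop = 50 ms
RTT = 2 * Tprop = 2 * 50 = 100 ms
U = Ttrans / (Ttrans + RTT)
U = 10 / (10 + 100)
U = 10 / 110 = 0.090909
U% = 9.09%

9.09


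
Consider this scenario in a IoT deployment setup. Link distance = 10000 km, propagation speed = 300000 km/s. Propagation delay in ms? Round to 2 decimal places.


Given: distance = 10000 km, speed = 300000 km/s
Delay = distance / speed = 10000 / 300000 seconds
Delay in ms = 10000 * 1000 / 300000
Delay = 33.3333 ms
Rounded to 2 dp = 33.33 ms

33.33


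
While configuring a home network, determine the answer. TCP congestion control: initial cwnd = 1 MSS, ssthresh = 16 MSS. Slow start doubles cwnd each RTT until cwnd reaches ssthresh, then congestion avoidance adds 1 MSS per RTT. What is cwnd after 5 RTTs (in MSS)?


RTT 0: cwnd = 1 MSS (initial)
RTT 1: cwnd = 2 MSS (slow start, doubled)
RTT 2: cwnd = 4 MSS (slow start, doubled)
RTT 3: cwnd = 8 MSS (slow start, doubled)
RTT 4: cwnd = 16 MSS (slow start, doubled)
RTT 5: cwnd = 17 MSS (congestion avoidance, +1)

17


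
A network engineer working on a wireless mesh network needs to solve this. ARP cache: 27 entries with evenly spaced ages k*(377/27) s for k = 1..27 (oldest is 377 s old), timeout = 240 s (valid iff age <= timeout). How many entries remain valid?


Ages are k * 377/27 s for k = 1..27 (spacing = 13.9630 s).
Entry k is valid iff k * 377/27 <= 240 iff k <= 27 * 240 / 377 = 17.1883
n_valid = floor(17.1883) = 17
(n_stale = 27 - 17 = 10)

17


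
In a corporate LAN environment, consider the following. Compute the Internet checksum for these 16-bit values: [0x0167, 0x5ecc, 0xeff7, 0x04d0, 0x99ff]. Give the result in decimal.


Given words: [0x0167, 0x5ecc, 0xeff7, 0x04d0, 0x99ff]
Step 1: Sum all words
Raw sum = 359 + 24268 + 61431 + 1232 + 39423 = 126713
Step 2: Fold carry: (61177 + 1) = 61178
One's complement = ~61178 & 0xFFFF = 4357

4357


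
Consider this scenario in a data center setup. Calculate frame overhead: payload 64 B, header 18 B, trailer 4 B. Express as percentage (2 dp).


Given: payload = 64 B, header = 18 B, trailer = 4 B
Overhead bytes = header + trailer = 18 + 4 = 22
Total frame = payload + overhead = 64 + 22 = 86
Overhead % = 22 / 86 * 100 = 25.5814% -> 25.58% (2 dp)

25.58


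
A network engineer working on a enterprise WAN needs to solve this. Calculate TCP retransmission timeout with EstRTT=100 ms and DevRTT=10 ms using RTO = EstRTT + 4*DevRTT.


Given: EstRTT = 100 ms, DevRTT = 10 ms
Timeout = EstRTT + 4 * DevRTT
4 * DevRTT = 4 * 10 = 40
Timeout = 100 + 40 = 140 ms

140


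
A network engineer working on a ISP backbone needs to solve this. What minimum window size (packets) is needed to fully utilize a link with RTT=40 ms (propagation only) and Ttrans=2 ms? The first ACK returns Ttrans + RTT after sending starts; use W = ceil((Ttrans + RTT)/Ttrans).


Given: Ttrans = 2 ms, RTT = 40 ms (= 2 * Tprop, Tprop = 20 ms)
Time until first ACK returns = Ttrans + RTT = 2 + 40 = 42 ms
Need W * Ttrans >= Ttrans + RTT  ->  W >= (Ttrans + RTT) / Ttrans
(Ttrans + RTT) / Ttrans = 42 / 2 = 21
W_min = ceil(21) = 21

21


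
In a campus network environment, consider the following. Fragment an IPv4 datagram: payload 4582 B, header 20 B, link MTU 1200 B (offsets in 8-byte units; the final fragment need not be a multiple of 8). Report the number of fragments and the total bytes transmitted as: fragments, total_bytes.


Max data per non-final fragment = floor((MTU - header)/8)*8 = floor((1200 - 20)/8)*8 = floor(1180/8)*8 = 1176 B
Final fragment needs no 8-byte alignment: it can carry up to MTU - header = 1180 B
Non-final fragments needed = ceil((payload - 1180) / 1176) = ceil(3402/1176) = ceil(2.8929) = 3
Number of fragments = 3 + 1 = 4
Fragment sizes (data): 3 * 1176 B + 1054 B (last, 1054 <= 1180 OK)
Total bytes sent = payload + n_frags * header = 4582 + 4*20 = 4582 + 80 = 4662 B

4, 4662


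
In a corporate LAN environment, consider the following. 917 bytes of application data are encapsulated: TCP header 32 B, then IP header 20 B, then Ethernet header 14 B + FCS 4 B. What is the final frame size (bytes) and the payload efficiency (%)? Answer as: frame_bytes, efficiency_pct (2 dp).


TCP segment = 917 + 32 = 949 B
IP packet = 949 + 20 = 969 B
Ethernet frame = 969 + 14 + 4 = 987 B
Efficiency = app / frame = 917 / 987 = 0.929078 = 92.9078% -> 92.91% (2 dp)

987, 92.91


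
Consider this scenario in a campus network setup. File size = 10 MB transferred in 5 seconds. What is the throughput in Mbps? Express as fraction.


Given: file = 10 MB, time = 5 s
File in Mb = 10 * 8 = 80 Mb
Throughput = 80 / 5 Mbps
Throughput = 16 Mbps

16


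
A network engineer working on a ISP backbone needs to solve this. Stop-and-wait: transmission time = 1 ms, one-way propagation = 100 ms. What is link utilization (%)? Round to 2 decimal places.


Given: Ttrans = 1 ms, Tprop = 100 ms
RTT = 2 * Tprop = 2 * 100 = 200 ms
U = Ttrans / (Ttrans + RTT)
U = 1 / (1 + 200)
U = 1 / 201 = 0.004975
U% = 0.50%

0.50


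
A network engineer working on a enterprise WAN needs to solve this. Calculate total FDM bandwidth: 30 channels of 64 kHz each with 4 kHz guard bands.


Given: 30 channels, 64 kHz each, guard = 4 kHz
Channel bandwidth = 30 * 64 = 1920 kHz
Guard bands = 29 gaps * 4 kHz = 116 kHz
Total = 1920 + 116 = 2036 kHz

2036


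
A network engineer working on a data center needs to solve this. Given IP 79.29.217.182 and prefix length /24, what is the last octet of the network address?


Given: IP = 79.29.217.182, prefix = /24
Subnet mask = 255.255.255.0
Last octet of IP: 182
Last octet of mask: 0
Network last octet = 182 AND 0 = 0

0


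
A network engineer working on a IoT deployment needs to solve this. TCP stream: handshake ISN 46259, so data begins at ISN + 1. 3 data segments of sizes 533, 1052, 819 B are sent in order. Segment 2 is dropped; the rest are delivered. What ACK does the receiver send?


SYN uses sequence number 46259; first data byte = ISN + 1 = 46260.
Segment 1: SEQ = 46260, len = 533 B, covers [46260, 46792]
Segment 2: SEQ = 46793, len = 1052 B, covers [46793, 47844] [LOST]
Segment 3: SEQ = 47845, len = 819 B, covers [47845, 48663]
In-order data received: bytes [46260, 46792] (segments 1..1).
Segment 2 missing -> gap begins at byte 46793; later segments buffered out of order.
Cumulative ACK = next expected in-order byte = 46260 + 533 = 46793

46793


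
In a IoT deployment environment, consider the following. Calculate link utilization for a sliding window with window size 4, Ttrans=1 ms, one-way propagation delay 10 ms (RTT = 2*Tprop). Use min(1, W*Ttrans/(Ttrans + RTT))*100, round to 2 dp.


Given: W = 4, Ttrans = 1 ms, RTT = 20 ms (= 2 * Tprop, Tprop = 10 ms)
Cycle time = Ttrans + RTT = 1 + 20 = 21 ms (first packet sent until its ACK returns)
W * Ttrans = 4 * 1 = 4 ms of sending per cycle
W * Ttrans / (Ttrans + RTT) = 4 / 21 = 0.190476
U = min(1, 0.190476) = 0.190476
U% = 19.05%

19.05


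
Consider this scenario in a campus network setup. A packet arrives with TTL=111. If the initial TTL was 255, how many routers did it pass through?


Given: initial TTL = 255, received TTL = 111
Hops = initial TTL - received TTL
Hops = 255 - 111 = 144

144


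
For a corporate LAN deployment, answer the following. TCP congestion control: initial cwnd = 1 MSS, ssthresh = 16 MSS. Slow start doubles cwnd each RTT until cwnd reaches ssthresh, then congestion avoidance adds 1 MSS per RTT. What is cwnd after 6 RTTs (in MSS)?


RTT 0: cwnd = 1 MSS (initial)
RTT 1: cwnd = 2 MSS (slow start, doubled)
RTT 2: cwnd = 4 MSS (slow start, doubled)
RTT 3: cwnd = 8 MSS (slow start, doubled)
RTT 4: cwnd = 16 MSS (slow start, doubled)
RTT 5: cwnd = 17 MSS (congestion avoidance, +1)
RTT 6: cwnd = 18 MSS (congestion avoidance, +1)

18


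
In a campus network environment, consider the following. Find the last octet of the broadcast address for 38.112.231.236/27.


Given: IP = 38.112.231.236, prefix = /27
Host bits = 32 - 27 = 5
Network last octet = 236 AND mask = 224
Host part size = 2^5 - 1 = 31
Broadcast last octet = 224 OR 31 = 255

255


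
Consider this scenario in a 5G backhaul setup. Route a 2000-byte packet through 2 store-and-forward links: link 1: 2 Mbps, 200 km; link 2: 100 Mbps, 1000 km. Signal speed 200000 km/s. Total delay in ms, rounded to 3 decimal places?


Packet = 2000 bytes = 16000 bits. Store-and-forward: sum (t_trans + t_prop) per link.
Link 1: t_trans = 16000/(2*10^6) s = 8.0000 ms; t_prop = 200/200000 s = 1.0000 ms; subtotal = 9.0000 ms
Link 2: t_trans = 16000/(100*10^6) s = 0.1600 ms; t_prop = 1000/200000 s = 5.0000 ms; subtotal = 5.1600 ms
End-to-end = 9.0000 + 5.1600 = 14.1600 ms -> 14.160 ms (3 dp)

14.160


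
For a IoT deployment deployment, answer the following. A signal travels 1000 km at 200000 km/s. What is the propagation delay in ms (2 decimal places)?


Given: distance = 1000 km, speed = 200000 km/s
Delay = distance / speed = 1000 / 200000 seconds
Delay in ms = 1000 * 1000 / 200000
Delay = 5.0000 ms
Rounded to 2 dp = 5.00 ms

5.00


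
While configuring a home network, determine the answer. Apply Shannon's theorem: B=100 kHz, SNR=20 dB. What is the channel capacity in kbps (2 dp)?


Given: B = 100 kHz, SNR = 20 dB
SNR linear = 10^(20/10) = 100
1 + SNR = 101
log2(101) = 6.6582114828
C = 100 * 1000 * 6.6582114828 = 665821.1483 bps
C = 665.821148 kbps -> 665.82 kbps (2 dp)

665.82


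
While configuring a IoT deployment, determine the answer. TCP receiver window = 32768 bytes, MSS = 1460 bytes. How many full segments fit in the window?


Given: RWND = 32768 bytes, MSS = 1460 bytes
Full segments = floor(RWND / MSS)
Full segments = floor(32768 / 1460)
Full segments = floor(22.4438) = 22

22


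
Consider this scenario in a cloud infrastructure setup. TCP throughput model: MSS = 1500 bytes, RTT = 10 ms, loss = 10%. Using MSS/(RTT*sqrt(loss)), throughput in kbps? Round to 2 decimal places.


Given: MSS = 1500 bytes, RTT = 10 ms, loss = 10%
RTT in seconds = 10 / 1000 = 0.01
Loss rate = 10% = 0.1
sqrt(loss) = sqrt(0.1) = 0.316227766017
Throughput (bytes/s) = 1500 / (0.01 * 0.316227766017) = 474341.6490
Throughput (kbps) = 474341.6490 * 8 / 1000 = 3794.733192 -> 3794.73 kbps (2 dp)

3794.73


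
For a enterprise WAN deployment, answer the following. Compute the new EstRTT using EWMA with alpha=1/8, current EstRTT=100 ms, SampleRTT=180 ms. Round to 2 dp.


Given: EstRTT = 100 ms, SampleRTT = 180 ms, alpha = 1/8
New EstRTT = (1 - alpha) * EstRTT + alpha * SampleRTT
(7/8) * 100 = 87.5
(1/8) * 180 = 22.5
New EstRTT = 87.5 + 22.5 = 110 ms -> 110.00 ms (2 dp)

110.00


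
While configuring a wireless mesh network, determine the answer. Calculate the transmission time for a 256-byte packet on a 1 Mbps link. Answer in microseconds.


Given: packet = 256 bytes, bandwidth = 1 Mbps
Packet in bits = 256 * 8 = 2048 bits
Bandwidth = 1 * 10^6 = 1000000 bps
Time = 2048 / 1000000 seconds
Time in us = 2048 * 10^6 / 1000000 = 2048

2048


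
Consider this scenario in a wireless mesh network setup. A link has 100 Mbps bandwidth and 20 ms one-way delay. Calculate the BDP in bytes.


Given: bandwidth = 100 Mbps, delay = 20 ms
BDP in bits = 100 * 10^6 * 20 / 1000
BDP in bits = 2000000
BDP in bytes = 2000000 / 8 = 250000

250000


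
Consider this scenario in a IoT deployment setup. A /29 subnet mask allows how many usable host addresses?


Given: subnet mask /29
Host bits = 32 - 29 = 3
Total addresses = 2^3 = 8
Usable hosts = 8 - 2 (network + broadcast) = 6

6


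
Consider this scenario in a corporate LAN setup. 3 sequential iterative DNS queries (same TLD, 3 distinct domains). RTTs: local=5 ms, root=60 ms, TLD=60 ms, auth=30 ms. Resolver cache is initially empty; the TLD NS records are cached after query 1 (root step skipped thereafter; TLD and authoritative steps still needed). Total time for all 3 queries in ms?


Lookup 1 (cold cache): local + root + TLD + auth = 5 + 60 + 60 + 30 = 155 ms
Lookups 2..3 (TLD NS cached -> skip root; new domain -> still ask TLD and auth): local + TLD + auth = 5 + 60 + 30 = 95 ms each
Remaining 2 lookups: 2 * 95 = 190 ms
Total = 155 + 190 = 345 ms

345


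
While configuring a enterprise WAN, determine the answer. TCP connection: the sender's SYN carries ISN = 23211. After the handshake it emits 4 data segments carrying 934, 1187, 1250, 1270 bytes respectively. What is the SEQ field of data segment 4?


The SYN occupies sequence number ISN = 23211, so the first data byte is ISN + 1 = 23212.
SEQ of data segment i = (ISN + 1) + sum of payload sizes of segments 1..i-1.
Segment 1: SEQ = 23212, payload = 934 bytes
Segment 2: SEQ = 24146, payload = 1187 bytes
Segment 3: SEQ = 25333, payload = 1250 bytes
Segment 4: SEQ = 26583, payload = 1270 bytes
SEQ of segment 4 = 23212 + 934 + 1187 + 1250 = 26583

26583


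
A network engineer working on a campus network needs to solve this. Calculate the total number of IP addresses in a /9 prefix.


Given: CIDR prefix /9
Host bits = 32 - 9 = 23
Total addresses = 2^23 = 8388608

8388608


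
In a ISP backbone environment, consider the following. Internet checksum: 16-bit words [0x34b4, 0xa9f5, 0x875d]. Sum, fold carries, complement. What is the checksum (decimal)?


Given words: [0x34b4, 0xa9f5, 0x875d]
Step 1: Sum all words
Raw sum = 13492 + 43509 + 34653 = 91654
Step 2: Fold carry: (26118 + 1) = 26119
One's complement = ~26119 & 0xFFFF = 39416

39416


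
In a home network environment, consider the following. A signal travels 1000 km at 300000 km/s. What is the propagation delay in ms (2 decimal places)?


Given: distance = 1000 km, speed = 300000 km/s
Delay = distance / speed = 1000 / 300000 seconds
Delay in ms = 1000 * 1000 / 300000
Delay = 3.3333 ms
Rounded to 2 dp = 3.33 ms

3.33


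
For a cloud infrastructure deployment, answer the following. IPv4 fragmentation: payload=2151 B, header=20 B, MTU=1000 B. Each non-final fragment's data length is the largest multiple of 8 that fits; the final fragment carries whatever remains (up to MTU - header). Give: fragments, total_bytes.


Max data per non-final fragment = floor((MTU - header)/8)*8 = floor((1000 - 20)/8)*8 = floor(980/8)*8 = 976 B
Final fragment needs no 8-byte alignment: it can carry up to MTU - header = 980 B
Non-final fragments needed = ceil((payload - 980) / 976) = ceil(1171/976) = ceil(1.1998) = 2
Number of fragments = 2 + 1 = 3
Fragment sizes (data): 2 * 976 B + 199 B (last, 199 <= 980 OK)
Total bytes sent = payload + n_frags * header = 2151 + 3*20 = 2151 + 60 = 2211 B

3, 2211


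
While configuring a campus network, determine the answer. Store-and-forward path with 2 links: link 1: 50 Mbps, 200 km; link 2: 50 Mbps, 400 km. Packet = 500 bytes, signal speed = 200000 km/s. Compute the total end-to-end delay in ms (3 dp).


Packet = 500 bytes = 4000 bits. Store-and-forward: sum (t_trans + t_prop) per link.
Link 1: t_trans = 4000/(50*10^6) s = 0.0800 ms; t_prop = 200/200000 s = 1.0000 ms; subtotal = 1.0800 ms
Link 2: t_trans = 4000/(50*10^6) s = 0.0800 ms; t_prop = 400/200000 s = 2.0000 ms; subtotal = 2.0800 ms
End-to-end = 1.0800 + 2.0800 = 3.1600 ms -> 3.160 ms (3 dp)

3.160


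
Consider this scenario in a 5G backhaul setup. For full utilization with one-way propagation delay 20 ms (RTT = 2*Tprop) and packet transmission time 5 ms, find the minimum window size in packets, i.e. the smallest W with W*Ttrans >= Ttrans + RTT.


Given: Ttrans = 5 ms, RTT = 40 ms (= 2 * Tprop, Tprop = 20 ms)
Time until first ACK returns = Ttrans + RTT = 5 + 40 = 45 ms
Need W * Ttrans >= Ttrans + RTT  ->  W >= (Ttrans + RTT) / Ttrans
(Ttrans + RTT) / Ttrans = 45 / 5 = 9
W_min = ceil(9) = 9

9


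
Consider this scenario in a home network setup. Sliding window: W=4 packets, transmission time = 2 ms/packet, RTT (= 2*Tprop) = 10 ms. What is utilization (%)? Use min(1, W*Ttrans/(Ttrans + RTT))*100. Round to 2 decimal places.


Given: W = 4, Ttrans = 2 ms, RTT = 10 ms (= 2 * Tprop, Tprop = 5 ms)
Cycle time = Ttrans + RTT = 2 + 10 = 12 ms (first packet sent until its ACK returns)
W * Ttrans = 4 * 2 = 8 ms of sending per cycle
W * Ttrans / (Ttrans + RTT) = 8 / 12 = 0.666667
U = min(1, 0.666667) = 0.666667
U% = 66.67%

66.67


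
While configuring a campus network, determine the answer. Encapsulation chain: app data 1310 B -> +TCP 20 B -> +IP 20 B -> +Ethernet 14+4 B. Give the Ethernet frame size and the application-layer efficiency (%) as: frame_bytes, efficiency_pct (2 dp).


TCP segment = 1310 + 20 = 1330 B
IP packet = 1330 + 20 = 1350 B
Ethernet frame = 1350 + 14 + 4 = 1368 B
Efficiency = app / frame = 1310 / 1368 = 0.957602 = 95.7602% -> 95.76% (2 dp)

1368, 95.76


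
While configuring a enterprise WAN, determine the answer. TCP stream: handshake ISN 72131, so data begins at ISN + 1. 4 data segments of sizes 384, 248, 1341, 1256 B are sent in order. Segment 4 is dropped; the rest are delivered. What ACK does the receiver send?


SYN uses sequence number 72131; first data byte = ISN + 1 = 72132.
Segment 1: SEQ = 72132, len = 384 B, covers [72132, 72515]
Segment 2: SEQ = 72516, len = 248 B, covers [72516, 72763]
Segment 3: SEQ = 72764, len = 1341 B, covers [72764, 74104]
Segment 4: SEQ = 74105, len = 1256 B, covers [74105, 75360] [LOST]
In-order data received: bytes [72132, 74104] (segments 1..3).
Segment 4 missing -> gap begins at byte 74105.
Cumulative ACK = next expected in-order byte = 72132 + 384 + 248 + 1341 = 74105

74105


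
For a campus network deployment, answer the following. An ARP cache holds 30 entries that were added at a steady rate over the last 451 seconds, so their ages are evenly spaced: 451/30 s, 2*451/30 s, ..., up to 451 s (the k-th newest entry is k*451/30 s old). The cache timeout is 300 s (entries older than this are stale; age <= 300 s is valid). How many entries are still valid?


Ages are k * 451/30 s for k = 1..30 (spacing = 15.0333 s).
Entry k is valid iff k * 451/30 <= 300 iff k <= 30 * 300 / 451 = 19.9557
n_valid = floor(19.9557) = 19
(n_stale = 30 - 19 = 11)

19
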